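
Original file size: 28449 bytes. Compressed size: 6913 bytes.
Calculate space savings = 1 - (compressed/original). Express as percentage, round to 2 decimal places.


ratio = compressed/original = 6913/28449 = 0.242996
savings = 1 - ratio = 1 - 0.242996 = 0.757004
as a percentage: 0.757004 * 100 = 75.7%

Space savings = 1 - 6913/28449 = 75.7%


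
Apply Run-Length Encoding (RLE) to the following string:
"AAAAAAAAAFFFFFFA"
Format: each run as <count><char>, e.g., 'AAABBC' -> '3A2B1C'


Scanning runs left to right:
  i=0: run of 'A' x 9 -> '9A'
  i=9: run of 'F' x 6 -> '6F'
  i=15: run of 'A' x 1 -> '1A'

RLE = 9A6F1A


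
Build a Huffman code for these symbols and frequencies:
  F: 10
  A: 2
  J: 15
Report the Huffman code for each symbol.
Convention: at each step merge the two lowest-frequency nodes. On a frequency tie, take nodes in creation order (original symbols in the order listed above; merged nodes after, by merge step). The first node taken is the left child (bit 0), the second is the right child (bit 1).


Huffman tree construction:
Step 1: Merge A(2) + F(10) = 12
Step 2: Merge (A+F)(12) + J(15) = 27
Read each symbol's code off the tree from the root (left child = 0, right child = 1).

Codes:
  F: 01 (length 2)
  A: 00 (length 2)
  J: 1 (length 1)
Average code length: 39/27 = 1.4444 bits/symbol


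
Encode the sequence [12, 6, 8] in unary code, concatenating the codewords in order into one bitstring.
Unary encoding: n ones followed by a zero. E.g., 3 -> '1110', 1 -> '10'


Encode each number as n ones followed by a terminating 0:
  12 -> 1111111111110 (13 bits)
  6 -> 1111110 (7 bits)
  8 -> 111111110 (9 bits)
Total length = 13 + 7 + 9 = 29 bits.

Unary([12, 6, 8]) = 11111111111101111110111111110 (29 bits)


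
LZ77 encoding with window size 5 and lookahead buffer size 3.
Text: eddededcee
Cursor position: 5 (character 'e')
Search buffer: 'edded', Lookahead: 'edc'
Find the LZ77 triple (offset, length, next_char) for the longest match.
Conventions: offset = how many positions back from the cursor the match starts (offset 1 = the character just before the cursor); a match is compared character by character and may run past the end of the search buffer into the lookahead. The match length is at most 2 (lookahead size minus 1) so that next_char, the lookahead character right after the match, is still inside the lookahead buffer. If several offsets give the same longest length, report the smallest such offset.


Try each offset into the search buffer:
  offset=1 (pos 4, char 'd'): match length 0
  offset=2 (pos 3, char 'e'): match length 2
  offset=3 (pos 2, char 'd'): match length 0
  offset=4 (pos 1, char 'd'): match length 0
  offset=5 (pos 0, char 'e'): match length 2
Longest match has length 2, found at offsets 2, 5; take the smallest, offset 2.
next_char = character at position 5 + 2 = 7 -> 'c'

Best match: offset=2, length=2 (matching 'ed' starting at position 3)
LZ77 triple: (2, 2, 'c')


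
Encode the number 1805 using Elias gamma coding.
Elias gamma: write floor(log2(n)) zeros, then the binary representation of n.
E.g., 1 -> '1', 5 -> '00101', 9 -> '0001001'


num_bits = floor(log2(1805)) + 1 = 11
leading_zeros = num_bits - 1 = 10
binary(1805) = 11100001101

Elias gamma(1805) = '0000000000' + '11100001101' = 000000000011100001101 (21 bits)


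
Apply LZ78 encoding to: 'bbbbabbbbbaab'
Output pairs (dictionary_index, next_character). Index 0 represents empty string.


LZ78 encoding steps:
Dictionary: {0: ''}
Step 1: w='' (idx 0), next='b' -> output (0, 'b'), add 'b' as idx 1
Step 2: w='b' (idx 1), next='b' -> output (1, 'b'), add 'bb' as idx 2
Step 3: w='b' (idx 1), next='a' -> output (1, 'a'), add 'ba' as idx 3
Step 4: w='bb' (idx 2), next='b' -> output (2, 'b'), add 'bbb' as idx 4
Step 5: w='bb' (idx 2), next='a' -> output (2, 'a'), add 'bba' as idx 5
Step 6: w='' (idx 0), next='a' -> output (0, 'a'), add 'a' as idx 6
Step 7: w='b' (idx 1), end of input -> output (1, '')


Encoded: [(0, 'b'), (1, 'b'), (1, 'a'), (2, 'b'), (2, 'a'), (0, 'a'), (1, '')]


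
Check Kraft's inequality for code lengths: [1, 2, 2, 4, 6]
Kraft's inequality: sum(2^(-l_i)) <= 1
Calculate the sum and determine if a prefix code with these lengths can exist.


Sum = 2^(-1) + 2^(-2) + 2^(-2) + 2^(-4) + 2^(-6)
    = 0.5 + 0.25 + 0.25 + 0.0625 + 0.015625
    = 69/64 = 1.078125
Since 1.078125 > 1, Kraft's inequality is NOT satisfied.
A prefix code with these lengths CANNOT exist.

Kraft sum = 1.078125. Not satisfied.


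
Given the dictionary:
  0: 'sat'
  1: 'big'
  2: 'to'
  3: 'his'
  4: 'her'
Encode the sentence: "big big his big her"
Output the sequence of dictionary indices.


Look up each word in the dictionary:
  'big' -> 1
  'big' -> 1
  'his' -> 3
  'big' -> 1
  'her' -> 4

Encoded: [1, 1, 3, 1, 4]


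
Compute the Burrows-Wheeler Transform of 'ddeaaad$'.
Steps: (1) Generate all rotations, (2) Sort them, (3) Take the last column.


Rotations (sorted):
  0: $ddeaaad -> last char: d
  1: aaad$dde -> last char: e
  2: aad$ddea -> last char: a
  3: ad$ddeaa -> last char: a
  4: d$ddeaaa -> last char: a
  5: ddeaaad$ -> last char: $
  6: deaaad$d -> last char: d
  7: eaaad$dd -> last char: d


BWT = deaaa$dd


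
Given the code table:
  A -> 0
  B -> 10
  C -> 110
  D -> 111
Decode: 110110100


Decoding:
110 -> C
110 -> C
10 -> B
0 -> A


Result: CCBA


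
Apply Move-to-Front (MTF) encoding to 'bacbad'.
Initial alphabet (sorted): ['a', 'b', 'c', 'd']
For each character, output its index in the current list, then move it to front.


MTF encoding:
'b': index 1 in ['a', 'b', 'c', 'd'] -> ['b', 'a', 'c', 'd']
'a': index 1 in ['b', 'a', 'c', 'd'] -> ['a', 'b', 'c', 'd']
'c': index 2 in ['a', 'b', 'c', 'd'] -> ['c', 'a', 'b', 'd']
'b': index 2 in ['c', 'a', 'b', 'd'] -> ['b', 'c', 'a', 'd']
'a': index 2 in ['b', 'c', 'a', 'd'] -> ['a', 'b', 'c', 'd']
'd': index 3 in ['a', 'b', 'c', 'd'] -> ['d', 'a', 'b', 'c']


Output: [1, 1, 2, 2, 2, 3]


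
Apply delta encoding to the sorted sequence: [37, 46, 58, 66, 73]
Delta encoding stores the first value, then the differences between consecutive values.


First value: 37
Deltas:
  46 - 37 = 9
  58 - 46 = 12
  66 - 58 = 8
  73 - 66 = 7


Delta encoded: [37, 9, 12, 8, 7]


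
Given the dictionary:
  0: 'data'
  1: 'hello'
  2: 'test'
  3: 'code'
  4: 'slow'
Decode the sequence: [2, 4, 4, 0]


Look up each index in the dictionary:
  2 -> 'test'
  4 -> 'slow'
  4 -> 'slow'
  0 -> 'data'

Decoded: "test slow slow data"


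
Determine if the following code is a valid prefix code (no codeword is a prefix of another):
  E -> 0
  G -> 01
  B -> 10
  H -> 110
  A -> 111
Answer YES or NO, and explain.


Checking each pair (does one codeword prefix another?):
  E='0' vs G='01': prefix -- VIOLATION

NO -- this is NOT a valid prefix code. E (0) is a prefix of G (01).


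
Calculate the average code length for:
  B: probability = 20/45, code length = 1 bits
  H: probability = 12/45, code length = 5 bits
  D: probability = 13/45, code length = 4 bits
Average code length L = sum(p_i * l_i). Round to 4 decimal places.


Weighted contributions p_i * l_i:
  B: (20/45) * 1 = 20/45
  H: (12/45) * 5 = 60/45
  D: (13/45) * 4 = 52/45
Sum = (20 + 60 + 52)/45 = 132/45

L = 132/45 = 2.9333 bits/symbol


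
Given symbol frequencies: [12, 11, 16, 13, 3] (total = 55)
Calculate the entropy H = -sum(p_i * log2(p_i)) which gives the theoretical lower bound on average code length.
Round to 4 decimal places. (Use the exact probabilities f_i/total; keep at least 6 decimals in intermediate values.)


Per-symbol terms -p_i * log2(p_i) with p_i = f_i/55:
  p = 12/55 = 0.218182: log2(p) = -2.196397, -p*log2(p) = 0.479214
  p = 11/55 = 0.200000: log2(p) = -2.321928, -p*log2(p) = 0.464386
  p = 16/55 = 0.290909: log2(p) = -1.781360, -p*log2(p) = 0.518214
  p = 13/55 = 0.236364: log2(p) = -2.080920, -p*log2(p) = 0.491854
  p = 3/55 = 0.054545: log2(p) = -4.196397, -p*log2(p) = 0.228894
H = 0.479214 + 0.464386 + 0.518214 + 0.491854 + 0.228894 = 2.182562

H = 2.1826 bits/symbol


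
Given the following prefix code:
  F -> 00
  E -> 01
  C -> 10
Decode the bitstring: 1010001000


Decoding step by step:
Bits 10 -> C
Bits 10 -> C
Bits 00 -> F
Bits 10 -> C
Bits 00 -> F


Decoded message: CCFCF


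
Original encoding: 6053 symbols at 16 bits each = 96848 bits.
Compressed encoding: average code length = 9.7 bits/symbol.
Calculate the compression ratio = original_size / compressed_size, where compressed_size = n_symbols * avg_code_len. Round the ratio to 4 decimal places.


original_size = n_symbols * orig_bits = 6053 * 16 = 96848 bits
compressed_size = n_symbols * avg_code_len = 6053 * 9.7 = 58714.1 bits
ratio = original_size / compressed_size = 96848 / 58714.1 = 1.6495

Compression ratio = 1.6495


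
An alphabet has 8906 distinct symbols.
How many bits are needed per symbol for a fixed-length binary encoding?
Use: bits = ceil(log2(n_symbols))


log2(8906) = 13.1206
Bracket: 2^13 = 8192 < 8906 <= 2^14 = 16384
So ceil(log2(8906)) = 14

bits = ceil(log2(8906)) = ceil(13.1206) = 14 bits


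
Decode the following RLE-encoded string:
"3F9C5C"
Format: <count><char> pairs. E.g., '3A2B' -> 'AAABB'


Expanding each <count><char> pair:
  3F -> 'FFF'
  9C -> 'CCCCCCCCC'
  5C -> 'CCCCC'

Decoded = FFFCCCCCCCCCCCCCC


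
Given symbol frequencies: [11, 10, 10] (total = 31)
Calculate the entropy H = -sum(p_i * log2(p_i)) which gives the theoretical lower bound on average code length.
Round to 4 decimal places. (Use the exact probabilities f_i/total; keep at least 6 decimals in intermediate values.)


Per-symbol terms -p_i * log2(p_i) with p_i = f_i/31:
  p = 11/31 = 0.354839: log2(p) = -1.494765, -p*log2(p) = 0.530400
  p = 10/31 = 0.322581: log2(p) = -1.632268, -p*log2(p) = 0.526538
  p = 10/31 = 0.322581: log2(p) = -1.632268, -p*log2(p) = 0.526538
H = 0.530400 + 0.526538 + 0.526538 = 1.583476

H = 1.5835 bits/symbol


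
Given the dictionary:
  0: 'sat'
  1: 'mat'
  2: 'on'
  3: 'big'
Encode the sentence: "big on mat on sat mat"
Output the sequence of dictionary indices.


Look up each word in the dictionary:
  'big' -> 3
  'on' -> 2
  'mat' -> 1
  'on' -> 2
  'sat' -> 0
  'mat' -> 1

Encoded: [3, 2, 1, 2, 0, 1]


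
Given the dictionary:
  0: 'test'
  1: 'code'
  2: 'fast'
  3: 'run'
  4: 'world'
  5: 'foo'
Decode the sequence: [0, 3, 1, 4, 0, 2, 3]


Look up each index in the dictionary:
  0 -> 'test'
  3 -> 'run'
  1 -> 'code'
  4 -> 'world'
  0 -> 'test'
  2 -> 'fast'
  3 -> 'run'

Decoded: "test run code world test fast run"


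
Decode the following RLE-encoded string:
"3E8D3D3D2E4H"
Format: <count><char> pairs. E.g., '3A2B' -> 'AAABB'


Expanding each <count><char> pair:
  3E -> 'EEE'
  8D -> 'DDDDDDDD'
  3D -> 'DDD'
  3D -> 'DDD'
  2E -> 'EE'
  4H -> 'HHHH'

Decoded = EEEDDDDDDDDDDDDDDEEHHHH


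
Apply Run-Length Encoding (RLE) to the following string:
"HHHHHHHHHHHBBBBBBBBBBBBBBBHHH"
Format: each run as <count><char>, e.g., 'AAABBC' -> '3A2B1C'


Scanning runs left to right:
  i=0: run of 'H' x 11 -> '11H'
  i=11: run of 'B' x 15 -> '15B'
  i=26: run of 'H' x 3 -> '3H'

RLE = 11H15B3H


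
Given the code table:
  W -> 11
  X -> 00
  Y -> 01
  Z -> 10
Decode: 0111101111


Decoding:
01 -> Y
11 -> W
10 -> Z
11 -> W
11 -> W


Result: YWZWW


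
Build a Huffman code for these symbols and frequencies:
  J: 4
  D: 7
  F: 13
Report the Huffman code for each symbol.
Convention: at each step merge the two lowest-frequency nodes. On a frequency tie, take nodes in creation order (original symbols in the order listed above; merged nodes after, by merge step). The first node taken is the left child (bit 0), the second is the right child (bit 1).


Huffman tree construction:
Step 1: Merge J(4) + D(7) = 11
Step 2: Merge (J+D)(11) + F(13) = 24
Read each symbol's code off the tree from the root (left child = 0, right child = 1).

Codes:
  J: 00 (length 2)
  D: 01 (length 2)
  F: 1 (length 1)
Average code length: 35/24 = 1.4583 bits/symbol


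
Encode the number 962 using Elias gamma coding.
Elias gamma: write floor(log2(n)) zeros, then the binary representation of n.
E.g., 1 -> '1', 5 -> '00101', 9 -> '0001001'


num_bits = floor(log2(962)) + 1 = 10
leading_zeros = num_bits - 1 = 9
binary(962) = 1111000010

Elias gamma(962) = '000000000' + '1111000010' = 0000000001111000010 (19 bits)


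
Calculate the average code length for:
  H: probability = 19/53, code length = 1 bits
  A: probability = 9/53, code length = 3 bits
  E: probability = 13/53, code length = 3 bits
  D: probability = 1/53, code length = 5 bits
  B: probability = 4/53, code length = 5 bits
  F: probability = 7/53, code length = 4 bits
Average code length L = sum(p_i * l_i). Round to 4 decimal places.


Weighted contributions p_i * l_i:
  H: (19/53) * 1 = 19/53
  A: (9/53) * 3 = 27/53
  E: (13/53) * 3 = 39/53
  D: (1/53) * 5 = 5/53
  B: (4/53) * 5 = 20/53
  F: (7/53) * 4 = 28/53
Sum = (19 + 27 + 39 + 5 + 20 + 28)/53 = 138/53

L = 138/53 = 2.6038 bits/symbol


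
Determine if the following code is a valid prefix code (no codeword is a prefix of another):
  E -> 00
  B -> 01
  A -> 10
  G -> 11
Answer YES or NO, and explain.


Checking each pair (does one codeword prefix another?):
  E='00' vs B='01': no prefix
  E='00' vs A='10': no prefix
  E='00' vs G='11': no prefix
  B='01' vs E='00': no prefix
  B='01' vs A='10': no prefix
  B='01' vs G='11': no prefix
  A='10' vs E='00': no prefix
  A='10' vs B='01': no prefix
  A='10' vs G='11': no prefix
  G='11' vs E='00': no prefix
  G='11' vs B='01': no prefix
  G='11' vs A='10': no prefix
No violation found over all pairs.

YES -- this is a valid prefix code. No codeword is a prefix of any other codeword.


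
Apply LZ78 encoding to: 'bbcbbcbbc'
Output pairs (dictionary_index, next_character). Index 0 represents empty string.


LZ78 encoding steps:
Dictionary: {0: ''}
Step 1: w='' (idx 0), next='b' -> output (0, 'b'), add 'b' as idx 1
Step 2: w='b' (idx 1), next='c' -> output (1, 'c'), add 'bc' as idx 2
Step 3: w='b' (idx 1), next='b' -> output (1, 'b'), add 'bb' as idx 3
Step 4: w='' (idx 0), next='c' -> output (0, 'c'), add 'c' as idx 4
Step 5: w='bb' (idx 3), next='c' -> output (3, 'c'), add 'bbc' as idx 5


Encoded: [(0, 'b'), (1, 'c'), (1, 'b'), (0, 'c'), (3, 'c')]


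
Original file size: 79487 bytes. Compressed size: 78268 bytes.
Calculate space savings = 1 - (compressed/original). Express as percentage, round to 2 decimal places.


ratio = compressed/original = 78268/79487 = 0.984664
savings = 1 - ratio = 1 - 0.984664 = 0.015336
as a percentage: 0.015336 * 100 = 1.53%

Space savings = 1 - 78268/79487 = 1.53%


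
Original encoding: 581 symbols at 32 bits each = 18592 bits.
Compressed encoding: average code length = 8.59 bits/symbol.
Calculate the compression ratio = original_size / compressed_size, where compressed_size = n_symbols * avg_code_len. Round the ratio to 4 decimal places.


original_size = n_symbols * orig_bits = 581 * 32 = 18592 bits
compressed_size = n_symbols * avg_code_len = 581 * 8.59 = 4990.79 bits
ratio = original_size / compressed_size = 18592 / 4990.79 = 3.7253

Compression ratio = 3.7253


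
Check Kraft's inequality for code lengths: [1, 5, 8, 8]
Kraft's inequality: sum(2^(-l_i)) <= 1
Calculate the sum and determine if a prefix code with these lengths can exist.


Sum = 2^(-1) + 2^(-5) + 2^(-8) + 2^(-8)
    = 0.5 + 0.03125 + 0.00390625 + 0.00390625
    = 138/256 = 0.5390625
Since 0.5390625 <= 1, Kraft's inequality IS satisfied.
A prefix code with these lengths CAN exist.

Kraft sum = 0.5390625. Satisfied.


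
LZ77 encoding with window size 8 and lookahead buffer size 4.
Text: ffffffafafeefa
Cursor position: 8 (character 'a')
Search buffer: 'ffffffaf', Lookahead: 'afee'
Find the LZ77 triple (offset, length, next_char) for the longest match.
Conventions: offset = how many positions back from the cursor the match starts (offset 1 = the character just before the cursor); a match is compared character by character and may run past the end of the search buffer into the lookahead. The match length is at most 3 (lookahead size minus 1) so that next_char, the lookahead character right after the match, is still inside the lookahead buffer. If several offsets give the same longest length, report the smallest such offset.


Try each offset into the search buffer:
  offset=1 (pos 7, char 'f'): match length 0
  offset=2 (pos 6, char 'a'): match length 2
  offset=3 (pos 5, char 'f'): match length 0
  offset=4 (pos 4, char 'f'): match length 0
  offset=5 (pos 3, char 'f'): match length 0
  offset=6 (pos 2, char 'f'): match length 0
  offset=7 (pos 1, char 'f'): match length 0
  offset=8 (pos 0, char 'f'): match length 0
Longest match has length 2 at offset 2.
next_char = character at position 8 + 2 = 10 -> 'e'

Best match: offset=2, length=2 (matching 'af' starting at position 6)
LZ77 triple: (2, 2, 'e')


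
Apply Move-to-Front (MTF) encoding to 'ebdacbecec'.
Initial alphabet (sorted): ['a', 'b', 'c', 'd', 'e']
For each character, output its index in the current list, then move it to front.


MTF encoding:
'e': index 4 in ['a', 'b', 'c', 'd', 'e'] -> ['e', 'a', 'b', 'c', 'd']
'b': index 2 in ['e', 'a', 'b', 'c', 'd'] -> ['b', 'e', 'a', 'c', 'd']
'd': index 4 in ['b', 'e', 'a', 'c', 'd'] -> ['d', 'b', 'e', 'a', 'c']
'a': index 3 in ['d', 'b', 'e', 'a', 'c'] -> ['a', 'd', 'b', 'e', 'c']
'c': index 4 in ['a', 'd', 'b', 'e', 'c'] -> ['c', 'a', 'd', 'b', 'e']
'b': index 3 in ['c', 'a', 'd', 'b', 'e'] -> ['b', 'c', 'a', 'd', 'e']
'e': index 4 in ['b', 'c', 'a', 'd', 'e'] -> ['e', 'b', 'c', 'a', 'd']
'c': index 2 in ['e', 'b', 'c', 'a', 'd'] -> ['c', 'e', 'b', 'a', 'd']
'e': index 1 in ['c', 'e', 'b', 'a', 'd'] -> ['e', 'c', 'b', 'a', 'd']
'c': index 1 in ['e', 'c', 'b', 'a', 'd'] -> ['c', 'e', 'b', 'a', 'd']


Output: [4, 2, 4, 3, 4, 3, 4, 2, 1, 1]


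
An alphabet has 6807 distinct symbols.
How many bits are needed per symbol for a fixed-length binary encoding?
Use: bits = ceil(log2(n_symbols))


log2(6807) = 12.7328
Bracket: 2^12 = 4096 < 6807 <= 2^13 = 8192
So ceil(log2(6807)) = 13

bits = ceil(log2(6807)) = ceil(12.7328) = 13 bits


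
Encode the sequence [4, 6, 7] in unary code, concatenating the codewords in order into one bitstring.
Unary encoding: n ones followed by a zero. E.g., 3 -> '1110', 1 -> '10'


Encode each number as n ones followed by a terminating 0:
  4 -> 11110 (5 bits)
  6 -> 1111110 (7 bits)
  7 -> 11111110 (8 bits)
Total length = 5 + 7 + 8 = 20 bits.

Unary([4, 6, 7]) = 11110111111011111110 (20 bits)


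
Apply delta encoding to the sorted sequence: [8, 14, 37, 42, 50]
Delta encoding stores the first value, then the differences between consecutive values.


First value: 8
Deltas:
  14 - 8 = 6
  37 - 14 = 23
  42 - 37 = 5
  50 - 42 = 8


Delta encoded: [8, 6, 23, 5, 8]


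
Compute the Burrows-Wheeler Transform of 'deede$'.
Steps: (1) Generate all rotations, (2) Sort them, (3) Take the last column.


Rotations (sorted):
  0: $deede -> last char: e
  1: de$dee -> last char: e
  2: deede$ -> last char: $
  3: e$deed -> last char: d
  4: ede$de -> last char: e
  5: eede$d -> last char: d


BWT = ee$ded


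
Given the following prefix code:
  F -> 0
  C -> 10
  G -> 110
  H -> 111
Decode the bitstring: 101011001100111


Decoding step by step:
Bits 10 -> C
Bits 10 -> C
Bits 110 -> G
Bits 0 -> F
Bits 110 -> G
Bits 0 -> F
Bits 111 -> H


Decoded message: CCGFGFH


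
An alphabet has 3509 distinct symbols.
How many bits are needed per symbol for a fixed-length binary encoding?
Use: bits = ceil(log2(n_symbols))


log2(3509) = 11.7768
Bracket: 2^11 = 2048 < 3509 <= 2^12 = 4096
So ceil(log2(3509)) = 12

bits = ceil(log2(3509)) = ceil(11.7768) = 12 bits


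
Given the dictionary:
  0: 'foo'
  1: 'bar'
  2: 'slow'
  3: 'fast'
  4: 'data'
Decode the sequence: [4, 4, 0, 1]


Look up each index in the dictionary:
  4 -> 'data'
  4 -> 'data'
  0 -> 'foo'
  1 -> 'bar'

Decoded: "data data foo bar"


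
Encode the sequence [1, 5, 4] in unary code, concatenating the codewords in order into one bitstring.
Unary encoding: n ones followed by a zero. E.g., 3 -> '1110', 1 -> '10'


Encode each number as n ones followed by a terminating 0:
  1 -> 10 (2 bits)
  5 -> 111110 (6 bits)
  4 -> 11110 (5 bits)
Total length = 2 + 6 + 5 = 13 bits.

Unary([1, 5, 4]) = 1011111011110 (13 bits)


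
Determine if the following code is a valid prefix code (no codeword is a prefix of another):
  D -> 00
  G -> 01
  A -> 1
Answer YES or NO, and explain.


Checking each pair (does one codeword prefix another?):
  D='00' vs G='01': no prefix
  D='00' vs A='1': no prefix
  G='01' vs D='00': no prefix
  G='01' vs A='1': no prefix
  A='1' vs D='00': no prefix
  A='1' vs G='01': no prefix
No violation found over all pairs.

YES -- this is a valid prefix code. No codeword is a prefix of any other codeword.


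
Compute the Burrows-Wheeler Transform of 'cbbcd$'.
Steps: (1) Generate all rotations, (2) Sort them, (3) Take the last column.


Rotations (sorted):
  0: $cbbcd -> last char: d
  1: bbcd$c -> last char: c
  2: bcd$cb -> last char: b
  3: cbbcd$ -> last char: $
  4: cd$cbb -> last char: b
  5: d$cbbc -> last char: c


BWT = dcb$bc


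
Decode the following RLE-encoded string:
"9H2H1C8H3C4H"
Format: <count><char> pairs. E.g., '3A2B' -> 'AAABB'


Expanding each <count><char> pair:
  9H -> 'HHHHHHHHH'
  2H -> 'HH'
  1C -> 'C'
  8H -> 'HHHHHHHH'
  3C -> 'CCC'
  4H -> 'HHHH'

Decoded = HHHHHHHHHHHCHHHHHHHHCCCHHHH


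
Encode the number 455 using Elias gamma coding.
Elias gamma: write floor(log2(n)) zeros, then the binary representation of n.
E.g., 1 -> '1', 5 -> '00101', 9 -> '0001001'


num_bits = floor(log2(455)) + 1 = 9
leading_zeros = num_bits - 1 = 8
binary(455) = 111000111

Elias gamma(455) = '00000000' + '111000111' = 00000000111000111 (17 bits)


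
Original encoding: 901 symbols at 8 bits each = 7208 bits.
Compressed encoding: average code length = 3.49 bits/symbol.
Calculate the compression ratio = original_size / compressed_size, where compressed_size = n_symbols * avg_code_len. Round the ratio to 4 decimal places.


original_size = n_symbols * orig_bits = 901 * 8 = 7208 bits
compressed_size = n_symbols * avg_code_len = 901 * 3.49 = 3144.49 bits
ratio = original_size / compressed_size = 7208 / 3144.49 = 2.2923

Compression ratio = 2.2923


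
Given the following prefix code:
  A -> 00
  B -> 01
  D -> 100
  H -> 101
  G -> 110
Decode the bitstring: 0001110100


Decoding step by step:
Bits 00 -> A
Bits 01 -> B
Bits 110 -> G
Bits 100 -> D


Decoded message: ABGD


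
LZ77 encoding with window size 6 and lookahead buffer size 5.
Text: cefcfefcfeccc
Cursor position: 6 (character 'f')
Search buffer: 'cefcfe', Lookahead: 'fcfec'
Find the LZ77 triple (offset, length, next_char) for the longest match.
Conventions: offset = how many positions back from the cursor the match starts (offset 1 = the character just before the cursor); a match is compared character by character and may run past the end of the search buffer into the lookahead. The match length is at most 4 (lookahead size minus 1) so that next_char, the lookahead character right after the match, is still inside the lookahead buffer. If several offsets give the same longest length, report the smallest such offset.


Try each offset into the search buffer:
  offset=1 (pos 5, char 'e'): match length 0
  offset=2 (pos 4, char 'f'): match length 1
  offset=3 (pos 3, char 'c'): match length 0
  offset=4 (pos 2, char 'f'): match length 4
  offset=5 (pos 1, char 'e'): match length 0
  offset=6 (pos 0, char 'c'): match length 0
Longest match has length 4 at offset 4.
next_char = character at position 6 + 4 = 10 -> 'c'

Best match: offset=4, length=4 (matching 'fcfe' starting at position 2)
LZ77 triple: (4, 4, 'c')


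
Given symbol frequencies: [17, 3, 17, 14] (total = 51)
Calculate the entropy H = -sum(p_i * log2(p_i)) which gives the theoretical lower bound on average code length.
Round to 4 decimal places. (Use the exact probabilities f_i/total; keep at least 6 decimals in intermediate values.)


Per-symbol terms -p_i * log2(p_i) with p_i = f_i/51:
  p = 17/51 = 0.333333: log2(p) = -1.584963, -p*log2(p) = 0.528321
  p = 3/51 = 0.058824: log2(p) = -4.087463, -p*log2(p) = 0.240439
  p = 17/51 = 0.333333: log2(p) = -1.584963, -p*log2(p) = 0.528321
  p = 14/51 = 0.274510: log2(p) = -1.865070, -p*log2(p) = 0.511980
H = 0.528321 + 0.240439 + 0.528321 + 0.511980 = 1.809061

H = 1.8091 bits/symbol


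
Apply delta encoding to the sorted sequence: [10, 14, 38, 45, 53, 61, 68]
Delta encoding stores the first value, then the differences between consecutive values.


First value: 10
Deltas:
  14 - 10 = 4
  38 - 14 = 24
  45 - 38 = 7
  53 - 45 = 8
  61 - 53 = 8
  68 - 61 = 7


Delta encoded: [10, 4, 24, 7, 8, 8, 7]


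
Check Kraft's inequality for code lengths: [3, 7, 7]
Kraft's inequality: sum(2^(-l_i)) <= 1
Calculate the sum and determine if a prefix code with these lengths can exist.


Sum = 2^(-3) + 2^(-7) + 2^(-7)
    = 0.125 + 0.0078125 + 0.0078125
    = 18/128 = 0.140625
Since 0.140625 <= 1, Kraft's inequality IS satisfied.
A prefix code with these lengths CAN exist.

Kraft sum = 0.140625. Satisfied.


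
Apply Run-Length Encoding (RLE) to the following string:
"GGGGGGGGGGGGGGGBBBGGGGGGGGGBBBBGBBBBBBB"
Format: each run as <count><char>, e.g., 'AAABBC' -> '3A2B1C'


Scanning runs left to right:
  i=0: run of 'G' x 15 -> '15G'
  i=15: run of 'B' x 3 -> '3B'
  i=18: run of 'G' x 9 -> '9G'
  i=27: run of 'B' x 4 -> '4B'
  i=31: run of 'G' x 1 -> '1G'
  i=32: run of 'B' x 7 -> '7B'

RLE = 15G3B9G4B1G7B


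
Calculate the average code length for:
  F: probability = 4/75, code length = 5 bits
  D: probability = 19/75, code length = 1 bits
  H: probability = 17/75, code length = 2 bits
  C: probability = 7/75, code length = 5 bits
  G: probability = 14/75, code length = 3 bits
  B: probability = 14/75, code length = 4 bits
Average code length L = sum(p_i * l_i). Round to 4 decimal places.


Weighted contributions p_i * l_i:
  F: (4/75) * 5 = 20/75
  D: (19/75) * 1 = 19/75
  H: (17/75) * 2 = 34/75
  C: (7/75) * 5 = 35/75
  G: (14/75) * 3 = 42/75
  B: (14/75) * 4 = 56/75
Sum = (20 + 19 + 34 + 35 + 42 + 56)/75 = 206/75

L = 206/75 = 2.7467 bits/symbol


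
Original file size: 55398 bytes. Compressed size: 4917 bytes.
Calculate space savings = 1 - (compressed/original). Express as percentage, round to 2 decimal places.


ratio = compressed/original = 4917/55398 = 0.088758
savings = 1 - ratio = 1 - 0.088758 = 0.911242
as a percentage: 0.911242 * 100 = 91.12%

Space savings = 1 - 4917/55398 = 91.12%


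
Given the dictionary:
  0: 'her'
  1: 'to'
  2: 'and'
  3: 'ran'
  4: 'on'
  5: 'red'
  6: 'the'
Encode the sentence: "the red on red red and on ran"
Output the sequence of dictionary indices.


Look up each word in the dictionary:
  'the' -> 6
  'red' -> 5
  'on' -> 4
  'red' -> 5
  'red' -> 5
  'and' -> 2
  'on' -> 4
  'ran' -> 3

Encoded: [6, 5, 4, 5, 5, 2, 4, 3]


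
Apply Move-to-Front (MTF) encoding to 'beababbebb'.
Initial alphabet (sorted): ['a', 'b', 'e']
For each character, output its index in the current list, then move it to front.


MTF encoding:
'b': index 1 in ['a', 'b', 'e'] -> ['b', 'a', 'e']
'e': index 2 in ['b', 'a', 'e'] -> ['e', 'b', 'a']
'a': index 2 in ['e', 'b', 'a'] -> ['a', 'e', 'b']
'b': index 2 in ['a', 'e', 'b'] -> ['b', 'a', 'e']
'a': index 1 in ['b', 'a', 'e'] -> ['a', 'b', 'e']
'b': index 1 in ['a', 'b', 'e'] -> ['b', 'a', 'e']
'b': index 0 in ['b', 'a', 'e'] -> ['b', 'a', 'e']
'e': index 2 in ['b', 'a', 'e'] -> ['e', 'b', 'a']
'b': index 1 in ['e', 'b', 'a'] -> ['b', 'e', 'a']
'b': index 0 in ['b', 'e', 'a'] -> ['b', 'e', 'a']


Output: [1, 2, 2, 2, 1, 1, 0, 2, 1, 0]


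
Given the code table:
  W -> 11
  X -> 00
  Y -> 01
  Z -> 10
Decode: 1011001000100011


Decoding:
10 -> Z
11 -> W
00 -> X
10 -> Z
00 -> X
10 -> Z
00 -> X
11 -> W


Result: ZWXZXZXW


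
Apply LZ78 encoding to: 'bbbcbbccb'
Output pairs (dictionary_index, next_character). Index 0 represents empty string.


LZ78 encoding steps:
Dictionary: {0: ''}
Step 1: w='' (idx 0), next='b' -> output (0, 'b'), add 'b' as idx 1
Step 2: w='b' (idx 1), next='b' -> output (1, 'b'), add 'bb' as idx 2
Step 3: w='' (idx 0), next='c' -> output (0, 'c'), add 'c' as idx 3
Step 4: w='bb' (idx 2), next='c' -> output (2, 'c'), add 'bbc' as idx 4
Step 5: w='c' (idx 3), next='b' -> output (3, 'b'), add 'cb' as idx 5


Encoded: [(0, 'b'), (1, 'b'), (0, 'c'), (2, 'c'), (3, 'b')]


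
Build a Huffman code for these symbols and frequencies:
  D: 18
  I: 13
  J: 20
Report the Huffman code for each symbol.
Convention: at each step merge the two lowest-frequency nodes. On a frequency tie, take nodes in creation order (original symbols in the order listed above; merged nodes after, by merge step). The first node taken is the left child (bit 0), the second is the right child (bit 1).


Huffman tree construction:
Step 1: Merge I(13) + D(18) = 31
Step 2: Merge J(20) + (I+D)(31) = 51
Read each symbol's code off the tree from the root (left child = 0, right child = 1).

Codes:
  D: 11 (length 2)
  I: 10 (length 2)
  J: 0 (length 1)
Average code length: 82/51 = 1.6078 bits/symbol


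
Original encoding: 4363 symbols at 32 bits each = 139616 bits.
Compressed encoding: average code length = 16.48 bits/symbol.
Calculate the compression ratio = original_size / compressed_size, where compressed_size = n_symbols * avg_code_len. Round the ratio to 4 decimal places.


original_size = n_symbols * orig_bits = 4363 * 32 = 139616 bits
compressed_size = n_symbols * avg_code_len = 4363 * 16.48 = 71902.24 bits
ratio = original_size / compressed_size = 139616 / 71902.24 = 1.9417

Compression ratio = 1.9417


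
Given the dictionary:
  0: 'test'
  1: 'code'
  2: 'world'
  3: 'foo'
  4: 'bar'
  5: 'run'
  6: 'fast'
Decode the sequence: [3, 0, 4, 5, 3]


Look up each index in the dictionary:
  3 -> 'foo'
  0 -> 'test'
  4 -> 'bar'
  5 -> 'run'
  3 -> 'foo'

Decoded: "foo test bar run foo"


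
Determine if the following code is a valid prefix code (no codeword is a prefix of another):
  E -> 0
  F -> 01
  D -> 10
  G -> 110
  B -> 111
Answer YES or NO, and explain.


Checking each pair (does one codeword prefix another?):
  E='0' vs F='01': prefix -- VIOLATION

NO -- this is NOT a valid prefix code. E (0) is a prefix of F (01).


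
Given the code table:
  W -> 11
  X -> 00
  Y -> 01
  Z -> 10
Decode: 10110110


Decoding:
10 -> Z
11 -> W
01 -> Y
10 -> Z


Result: ZWYZ


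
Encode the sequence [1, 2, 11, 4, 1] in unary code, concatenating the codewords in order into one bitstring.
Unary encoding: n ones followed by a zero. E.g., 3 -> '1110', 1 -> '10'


Encode each number as n ones followed by a terminating 0:
  1 -> 10 (2 bits)
  2 -> 110 (3 bits)
  11 -> 111111111110 (12 bits)
  4 -> 11110 (5 bits)
  1 -> 10 (2 bits)
Total length = 2 + 3 + 12 + 5 + 2 = 24 bits.

Unary([1, 2, 11, 4, 1]) = 101101111111111101111010 (24 bits)


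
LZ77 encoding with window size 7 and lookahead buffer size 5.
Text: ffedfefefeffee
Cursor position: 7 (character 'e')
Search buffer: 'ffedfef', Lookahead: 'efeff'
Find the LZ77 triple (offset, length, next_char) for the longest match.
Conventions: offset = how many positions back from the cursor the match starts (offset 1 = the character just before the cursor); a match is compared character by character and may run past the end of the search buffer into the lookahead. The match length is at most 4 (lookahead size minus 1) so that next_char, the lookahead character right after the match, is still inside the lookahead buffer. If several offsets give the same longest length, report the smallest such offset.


Try each offset into the search buffer:
  offset=1 (pos 6, char 'f'): match length 0
  offset=2 (pos 5, char 'e'): match length 4
  offset=3 (pos 4, char 'f'): match length 0
  offset=4 (pos 3, char 'd'): match length 0
  offset=5 (pos 2, char 'e'): match length 1
  offset=6 (pos 1, char 'f'): match length 0
  offset=7 (pos 0, char 'f'): match length 0
Longest match has length 4 at offset 2.
next_char = character at position 7 + 4 = 11 -> 'f'

Best match: offset=2, length=4 (matching 'efef' starting at position 5)
LZ77 triple: (2, 4, 'f')


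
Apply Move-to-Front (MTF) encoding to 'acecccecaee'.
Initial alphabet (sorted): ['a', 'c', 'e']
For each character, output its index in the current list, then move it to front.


MTF encoding:
'a': index 0 in ['a', 'c', 'e'] -> ['a', 'c', 'e']
'c': index 1 in ['a', 'c', 'e'] -> ['c', 'a', 'e']
'e': index 2 in ['c', 'a', 'e'] -> ['e', 'c', 'a']
'c': index 1 in ['e', 'c', 'a'] -> ['c', 'e', 'a']
'c': index 0 in ['c', 'e', 'a'] -> ['c', 'e', 'a']
'c': index 0 in ['c', 'e', 'a'] -> ['c', 'e', 'a']
'e': index 1 in ['c', 'e', 'a'] -> ['e', 'c', 'a']
'c': index 1 in ['e', 'c', 'a'] -> ['c', 'e', 'a']
'a': index 2 in ['c', 'e', 'a'] -> ['a', 'c', 'e']
'e': index 2 in ['a', 'c', 'e'] -> ['e', 'a', 'c']
'e': index 0 in ['e', 'a', 'c'] -> ['e', 'a', 'c']


Output: [0, 1, 2, 1, 0, 0, 1, 1, 2, 2, 0]


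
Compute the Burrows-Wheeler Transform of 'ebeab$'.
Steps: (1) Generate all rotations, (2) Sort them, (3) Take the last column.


Rotations (sorted):
  0: $ebeab -> last char: b
  1: ab$ebe -> last char: e
  2: b$ebea -> last char: a
  3: beab$e -> last char: e
  4: eab$eb -> last char: b
  5: ebeab$ -> last char: $


BWT = beaeb$


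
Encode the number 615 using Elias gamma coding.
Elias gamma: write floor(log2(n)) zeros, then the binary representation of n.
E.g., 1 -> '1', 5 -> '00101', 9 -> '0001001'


num_bits = floor(log2(615)) + 1 = 10
leading_zeros = num_bits - 1 = 9
binary(615) = 1001100111

Elias gamma(615) = '000000000' + '1001100111' = 0000000001001100111 (19 bits)


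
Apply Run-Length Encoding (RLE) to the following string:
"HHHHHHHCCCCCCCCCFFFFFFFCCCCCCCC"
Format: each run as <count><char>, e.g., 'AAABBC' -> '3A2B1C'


Scanning runs left to right:
  i=0: run of 'H' x 7 -> '7H'
  i=7: run of 'C' x 9 -> '9C'
  i=16: run of 'F' x 7 -> '7F'
  i=23: run of 'C' x 8 -> '8C'

RLE = 7H9C7F8C


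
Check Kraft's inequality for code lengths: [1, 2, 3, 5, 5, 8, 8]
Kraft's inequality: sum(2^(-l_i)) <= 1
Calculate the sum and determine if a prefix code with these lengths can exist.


Sum = 2^(-1) + 2^(-2) + 2^(-3) + 2^(-5) + 2^(-5) + 2^(-8) + 2^(-8)
    = 0.5 + 0.25 + 0.125 + 0.03125 + 0.03125 + 0.00390625 + 0.00390625
    = 242/256 = 0.9453125
Since 0.9453125 <= 1, Kraft's inequality IS satisfied.
A prefix code with these lengths CAN exist.

Kraft sum = 0.9453125. Satisfied.


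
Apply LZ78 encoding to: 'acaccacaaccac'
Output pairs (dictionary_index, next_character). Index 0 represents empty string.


LZ78 encoding steps:
Dictionary: {0: ''}
Step 1: w='' (idx 0), next='a' -> output (0, 'a'), add 'a' as idx 1
Step 2: w='' (idx 0), next='c' -> output (0, 'c'), add 'c' as idx 2
Step 3: w='a' (idx 1), next='c' -> output (1, 'c'), add 'ac' as idx 3
Step 4: w='c' (idx 2), next='a' -> output (2, 'a'), add 'ca' as idx 4
Step 5: w='ca' (idx 4), next='a' -> output (4, 'a'), add 'caa' as idx 5
Step 6: w='c' (idx 2), next='c' -> output (2, 'c'), add 'cc' as idx 6
Step 7: w='ac' (idx 3), end of input -> output (3, '')


Encoded: [(0, 'a'), (0, 'c'), (1, 'c'), (2, 'a'), (4, 'a'), (2, 'c'), (3, '')]


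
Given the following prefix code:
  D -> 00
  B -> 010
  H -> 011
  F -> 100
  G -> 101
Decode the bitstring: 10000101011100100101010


Decoding step by step:
Bits 100 -> F
Bits 00 -> D
Bits 101 -> G
Bits 011 -> H
Bits 100 -> F
Bits 100 -> F
Bits 101 -> G
Bits 010 -> B


Decoded message: FDGHFFGB


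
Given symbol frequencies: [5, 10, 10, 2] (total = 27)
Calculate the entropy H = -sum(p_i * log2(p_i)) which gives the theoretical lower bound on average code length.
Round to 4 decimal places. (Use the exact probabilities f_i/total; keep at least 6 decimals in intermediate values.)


Per-symbol terms -p_i * log2(p_i) with p_i = f_i/27:
  p = 5/27 = 0.185185: log2(p) = -2.432959, -p*log2(p) = 0.450548
  p = 10/27 = 0.370370: log2(p) = -1.432959, -p*log2(p) = 0.530726
  p = 10/27 = 0.370370: log2(p) = -1.432959, -p*log2(p) = 0.530726
  p = 2/27 = 0.074074: log2(p) = -3.754888, -p*log2(p) = 0.278140
H = 0.450548 + 0.530726 + 0.530726 + 0.278140 = 1.790140

H = 1.7901 bits/symbol


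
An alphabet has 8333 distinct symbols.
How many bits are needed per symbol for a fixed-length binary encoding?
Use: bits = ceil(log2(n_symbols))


log2(8333) = 13.0246
Bracket: 2^13 = 8192 < 8333 <= 2^14 = 16384
So ceil(log2(8333)) = 14

bits = ceil(log2(8333)) = ceil(13.0246) = 14 bits


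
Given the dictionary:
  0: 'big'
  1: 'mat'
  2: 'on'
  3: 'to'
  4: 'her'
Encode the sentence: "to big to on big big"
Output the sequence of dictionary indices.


Look up each word in the dictionary:
  'to' -> 3
  'big' -> 0
  'to' -> 3
  'on' -> 2
  'big' -> 0
  'big' -> 0

Encoded: [3, 0, 3, 2, 0, 0]


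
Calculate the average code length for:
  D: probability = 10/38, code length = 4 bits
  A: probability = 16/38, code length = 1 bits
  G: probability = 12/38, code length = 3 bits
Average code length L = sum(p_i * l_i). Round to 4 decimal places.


Weighted contributions p_i * l_i:
  D: (10/38) * 4 = 40/38
  A: (16/38) * 1 = 16/38
  G: (12/38) * 3 = 36/38
Sum = (40 + 16 + 36)/38 = 92/38

L = 92/38 = 2.4211 bits/symbol


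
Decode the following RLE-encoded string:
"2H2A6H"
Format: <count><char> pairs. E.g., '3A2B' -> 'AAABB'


Expanding each <count><char> pair:
  2H -> 'HH'
  2A -> 'AA'
  6H -> 'HHHHHH'

Decoded = HHAAHHHHHH


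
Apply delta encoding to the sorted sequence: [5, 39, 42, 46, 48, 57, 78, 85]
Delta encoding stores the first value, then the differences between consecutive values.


First value: 5
Deltas:
  39 - 5 = 34
  42 - 39 = 3
  46 - 42 = 4
  48 - 46 = 2
  57 - 48 = 9
  78 - 57 = 21
  85 - 78 = 7


Delta encoded: [5, 34, 3, 4, 2, 9, 21, 7]


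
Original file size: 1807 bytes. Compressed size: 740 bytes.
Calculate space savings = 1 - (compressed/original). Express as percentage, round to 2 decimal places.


ratio = compressed/original = 740/1807 = 0.409519
savings = 1 - ratio = 1 - 0.409519 = 0.590481
as a percentage: 0.590481 * 100 = 59.05%

Space savings = 1 - 740/1807 = 59.05%


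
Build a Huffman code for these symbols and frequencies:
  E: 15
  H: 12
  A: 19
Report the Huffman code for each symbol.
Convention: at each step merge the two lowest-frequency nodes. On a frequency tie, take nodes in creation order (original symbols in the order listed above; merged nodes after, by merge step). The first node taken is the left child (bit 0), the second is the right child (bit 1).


Huffman tree construction:
Step 1: Merge H(12) + E(15) = 27
Step 2: Merge A(19) + (H+E)(27) = 46
Read each symbol's code off the tree from the root (left child = 0, right child = 1).

Codes:
  E: 11 (length 2)
  H: 10 (length 2)
  A: 0 (length 1)
Average code length: 73/46 = 1.5870 bits/symbol


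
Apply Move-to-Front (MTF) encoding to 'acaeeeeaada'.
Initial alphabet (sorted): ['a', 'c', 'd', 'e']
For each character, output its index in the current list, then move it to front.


MTF encoding:
'a': index 0 in ['a', 'c', 'd', 'e'] -> ['a', 'c', 'd', 'e']
'c': index 1 in ['a', 'c', 'd', 'e'] -> ['c', 'a', 'd', 'e']
'a': index 1 in ['c', 'a', 'd', 'e'] -> ['a', 'c', 'd', 'e']
'e': index 3 in ['a', 'c', 'd', 'e'] -> ['e', 'a', 'c', 'd']
'e': index 0 in ['e', 'a', 'c', 'd'] -> ['e', 'a', 'c', 'd']
'e': index 0 in ['e', 'a', 'c', 'd'] -> ['e', 'a', 'c', 'd']
'e': index 0 in ['e', 'a', 'c', 'd'] -> ['e', 'a', 'c', 'd']
'a': index 1 in ['e', 'a', 'c', 'd'] -> ['a', 'e', 'c', 'd']
'a': index 0 in ['a', 'e', 'c', 'd'] -> ['a', 'e', 'c', 'd']
'd': index 3 in ['a', 'e', 'c', 'd'] -> ['d', 'a', 'e', 'c']
'a': index 1 in ['d', 'a', 'e', 'c'] -> ['a', 'd', 'e', 'c']


Output: [0, 1, 1, 3, 0, 0, 0, 1, 0, 3, 1]


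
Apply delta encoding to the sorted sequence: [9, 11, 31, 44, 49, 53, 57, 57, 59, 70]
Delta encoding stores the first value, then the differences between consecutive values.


First value: 9
Deltas:
  11 - 9 = 2
  31 - 11 = 20
  44 - 31 = 13
  49 - 44 = 5
  53 - 49 = 4
  57 - 53 = 4
  57 - 57 = 0
  59 - 57 = 2
  70 - 59 = 11


Delta encoded: [9, 2, 20, 13, 5, 4, 4, 0, 2, 11]
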